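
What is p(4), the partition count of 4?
5

p(n) counts ways to write n as a sum of positive integers (order ignored).
Examples: 4; 3 + 1; 2 + 2; 2 + 1 + 1; 1 + 1 + 1 + 1
p(4) = 5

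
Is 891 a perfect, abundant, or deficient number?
deficient

Proper divisors of 891: sum = 1 + 3 + 9 + 11 + 27 + 33 + 81 + 99 + 297 = 561
Since 561 < 891, 891 is deficient.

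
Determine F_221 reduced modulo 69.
41

Matrix identity: Q^n = [[F_(n+1), F_n], [F_n, F_(n-1)]] with Q = [[1,1],[1,0]].
n = 221 = 11011101₂. Square-and-multiply, entries mod 69:
Q^1 = [[1,1],[1,0]]
Q^3 = (Q^1)²·Q = [[3,2],[2,1]]
Q^6 = (Q^3)² = [[13,8],[8,5]]
Q^13 = (Q^6)²·Q = [[32,26],[26,6]]
Q^27 = (Q^13)²·Q = [[66,44],[44,22]]
Q^55 = (Q^27)²·Q = [[21,13],[13,8]]
Q^110 = (Q^55)² = [[58,32],[32,26]]
Q^221 = (Q^110)²·Q = [[38,41],[41,66]]
F_221 mod 69 = Q^221[0][1] = 41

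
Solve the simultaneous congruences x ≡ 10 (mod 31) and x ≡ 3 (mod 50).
103

Using Chinese Remainder Theorem:
M = 31 × 50 = 1550
M1 = 50, M2 = 31
y1 = 50^(-1) mod 31 = 18
y2 = 31^(-1) mod 50 = 21
x = (10×50×18 + 3×31×21) mod 1550 = 103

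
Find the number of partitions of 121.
2056148051

p(n) counts ways to write n as a sum of positive integers (order ignored).
Euler's pentagonal recurrence: p(k) = p(k-1) + p(k-2) - p(k-5) - p(k-7) + p(k-12) + p(k-15) - ... (offsets j(3j∓1)/2, signs ++--, p(0)=1, p(<0)=0).
DP table for k = 0..120: p(0)=1, p(1)=1, p(2)=2, p(3)=3, p(4)=5, p(5)=7, p(6)=11, p(7)=15, p(8)=22, p(9)=30, p(10)=42, p(11)=56, p(12)=77, p(13)=101, p(14)=135, p(15)=176, p(16)=231, p(17)=297, p(18)=385, p(19)=490, p(20)=627, p(21)=792, p(22)=1002, p(23)=1255, p(24)=1575, p(25)=1958, p(26)=2436, p(27)=3010, p(28)=3718, p(29)=4565, p(30)=5604, p(31)=6842, p(32)=8349, p(33)=10143, p(34)=12310, p(35)=14883, p(36)=17977, p(37)=21637, p(38)=26015, p(39)=31185, p(40)=37338, p(41)=44583, p(42)=53174, p(43)=63261, p(44)=75175, p(45)=89134, p(46)=105558, p(47)=124754, p(48)=147273, p(49)=173525, p(50)=204226, p(51)=239943, p(52)=281589, p(53)=329931, p(54)=386155, p(55)=451276, p(56)=526823, p(57)=614154, p(58)=715220, p(59)=831820, p(60)=966467, p(61)=1121505, p(62)=1300156, p(63)=1505499, p(64)=1741630, p(65)=2012558, p(66)=2323520, p(67)=2679689, p(68)=3087735, p(69)=3554345, p(70)=4087968, p(71)=4697205, p(72)=5392783, p(73)=6185689, p(74)=7089500, p(75)=8118264, p(76)=9289091, p(77)=10619863, p(78)=12132164, p(79)=13848650, p(80)=15796476, p(81)=18004327, p(82)=20506255, p(83)=23338469, p(84)=26543660, p(85)=30167357, p(86)=34262962, p(87)=38887673, p(88)=44108109, p(89)=49995925, p(90)=56634173, p(91)=64112359, p(92)=72533807, p(93)=82010177, p(94)=92669720, p(95)=104651419, p(96)=118114304, p(97)=133230930, p(98)=150198136, p(99)=169229875, p(100)=190569292, p(101)=214481126, p(102)=241265379, p(103)=271248950, p(104)=304801365, p(105)=342325709, p(106)=384276336, p(107)=431149389, p(108)=483502844, p(109)=541946240, p(110)=607163746, p(111)=679903203, p(112)=761002156, p(113)=851376628, p(114)=952050665, p(115)=1064144451, p(116)=1188908248, p(117)=1327710076, p(118)=1482074143, p(119)=1653668665, p(120)=1844349560.
Final step: p(121) = p(120) + p(119) - p(116) - p(114) + p(109) + p(106) - p(99) - p(95) + p(86) + p(81) - p(70) - p(64) + p(51) + p(44) - p(29) - p(21) + p(4)
= 1844349560 + 1653668665 - 1188908248 - 952050665 + 541946240 + 384276336 - 169229875 - 104651419 + 34262962 + 18004327 - 4087968 - 1741630 + 239943 + 75175 - 4565 - 792 + 5
= 2056148051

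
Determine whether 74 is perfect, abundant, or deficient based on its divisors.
deficient

Proper divisors of 74: sum = 1 + 2 + 37 = 40
Since 40 < 74, 74 is deficient.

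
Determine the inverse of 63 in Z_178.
65

gcd(63, 178) = 1, so the inverse exists.
Extended Euclidean algorithm on (178, 63):
178 = 2 × 63 + 52  ⟹  52 = (1)·178 + (-2)·63
63 = 1 × 52 + 11  ⟹  11 = (-1)·178 + (3)·63
52 = 4 × 11 + 8  ⟹  8 = (5)·178 + (-14)·63
11 = 1 × 8 + 3  ⟹  3 = (-6)·178 + (17)·63
8 = 2 × 3 + 2  ⟹  2 = (17)·178 + (-48)·63
3 = 1 × 2 + 1  ⟹  1 = (-23)·178 + (65)·63
So (65)·63 ≡ 1 (mod 178), i.e. 63^(-1) ≡ 65 (mod 178).
Check: 63 × 65 = 4095 ≡ 1 (mod 178)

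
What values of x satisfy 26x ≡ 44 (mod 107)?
x ≡ 84 (mod 107)

gcd(26, 107) = 1, which divides 44, so solutions exist.
Find 26^(-1) mod 107 by the extended Euclidean algorithm:
107 = 4 × 26 + 3  ⟹  3 = (1)·107 + (-4)·26
26 = 8 × 3 + 2  ⟹  2 = (-8)·107 + (33)·26
3 = 1 × 2 + 1  ⟹  1 = (9)·107 + (-37)·26
So (-37)·26 ≡ 1 (mod 107), i.e. 26^(-1) ≡ -37 ≡ 70 (mod 107).
x ≡ 70 × 44 = 3080 ≡ 84 (mod 107).
Check: 26 × 84 = 2184 ≡ 44 (mod 107).
Unique solution: x ≡ 84 (mod 107)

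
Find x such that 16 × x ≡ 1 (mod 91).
74

gcd(16, 91) = 1, so the inverse exists.
Extended Euclidean algorithm on (91, 16):
91 = 5 × 16 + 11  ⟹  11 = (1)·91 + (-5)·16
16 = 1 × 11 + 5  ⟹  5 = (-1)·91 + (6)·16
11 = 2 × 5 + 1  ⟹  1 = (3)·91 + (-17)·16
So (-17)·16 ≡ 1 (mod 91), i.e. 16^(-1) ≡ -17 ≡ 74 (mod 91).
Check: 16 × 74 = 1184 ≡ 1 (mod 91)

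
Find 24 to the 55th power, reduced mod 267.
141

Repeated squaring. Binary of 55 = 110111.
24^1 ≡ 24 (mod 267); 24^2 ≡ 42 (mod 267); 24^4 ≡ 162 (mod 267); 24^8 ≡ 78 (mod 267); 24^16 ≡ 210 (mod 267); 24^32 ≡ 45 (mod 267)
24^55 = 24^1 × 24^2 × 24^4 × 24^16 × 24^32 ≡ 141 (mod 267)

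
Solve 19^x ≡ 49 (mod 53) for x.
12

Baby-step giant-step with step n = ⌈√53⌉ = 8.
Baby steps 19^j mod 53 (j:value) for j=0..7: 0:1, 1:19, 2:43, 3:22, 4:47, 5:45, 6:7, 7:27.
Giant-step multiplier: 19^(-8) ≡ 19^(52-8) = 19^44 ≡ 28 (mod 53).
Giant steps γ_i = 49·28^i mod 53: γ_0=49, γ_1=47 (in table at j=4).
x = i·n + j = 1·8 + 4 = 12.
Check: 19^12 ≡ 49 (mod 53).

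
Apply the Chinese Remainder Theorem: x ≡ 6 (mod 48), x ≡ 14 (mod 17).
150

Using Chinese Remainder Theorem:
M = 48 × 17 = 816
M1 = 17, M2 = 48
y1 = 17^(-1) mod 48 = 17
y2 = 48^(-1) mod 17 = 11
x = (6×17×17 + 14×48×11) mod 816 = 150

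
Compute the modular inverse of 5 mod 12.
5

gcd(5, 12) = 1, so the inverse exists.
Extended Euclidean algorithm on (12, 5):
12 = 2 × 5 + 2  ⟹  2 = (1)·12 + (-2)·5
5 = 2 × 2 + 1  ⟹  1 = (-2)·12 + (5)·5
So (5)·5 ≡ 1 (mod 12), i.e. 5^(-1) ≡ 5 (mod 12).
Check: 5 × 5 = 25 ≡ 1 (mod 12)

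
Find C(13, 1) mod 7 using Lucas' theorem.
6

Using Lucas' theorem:
Write n=13 and k=1 in base 7:
n in base 7: [1, 6]
k in base 7: [0, 1]
C(13,1) mod 7 = ∏ C(n_i, k_i) mod 7
Digit binomials (mod 7): C(1,0) = 1; C(6,1) = 6
Product: 1 × 6 = 6 ≡ 6 (mod 7)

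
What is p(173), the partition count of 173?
362326859895

p(n) counts ways to write n as a sum of positive integers (order ignored).
Euler's pentagonal recurrence: p(k) = p(k-1) + p(k-2) - p(k-5) - p(k-7) + p(k-12) + p(k-15) - ... (offsets j(3j∓1)/2, signs ++--, p(0)=1, p(<0)=0).
DP table for k = 0..172: p(0)=1, p(1)=1, p(2)=2, p(3)=3, p(4)=5, p(5)=7, p(6)=11, p(7)=15, p(8)=22, p(9)=30, p(10)=42, p(11)=56, p(12)=77, p(13)=101, p(14)=135, p(15)=176, p(16)=231, p(17)=297, p(18)=385, p(19)=490, p(20)=627, p(21)=792, p(22)=1002, p(23)=1255, p(24)=1575, p(25)=1958, p(26)=2436, p(27)=3010, p(28)=3718, p(29)=4565, p(30)=5604, p(31)=6842, p(32)=8349, p(33)=10143, p(34)=12310, p(35)=14883, p(36)=17977, p(37)=21637, p(38)=26015, p(39)=31185, p(40)=37338, p(41)=44583, p(42)=53174, p(43)=63261, p(44)=75175, p(45)=89134, p(46)=105558, p(47)=124754, p(48)=147273, p(49)=173525, p(50)=204226, p(51)=239943, p(52)=281589, p(53)=329931, p(54)=386155, p(55)=451276, p(56)=526823, p(57)=614154, p(58)=715220, p(59)=831820, p(60)=966467, p(61)=1121505, p(62)=1300156, p(63)=1505499, p(64)=1741630, p(65)=2012558, p(66)=2323520, p(67)=2679689, p(68)=3087735, p(69)=3554345, p(70)=4087968, p(71)=4697205, p(72)=5392783, p(73)=6185689, p(74)=7089500, p(75)=8118264, p(76)=9289091, p(77)=10619863, p(78)=12132164, p(79)=13848650, p(80)=15796476, p(81)=18004327, p(82)=20506255, p(83)=23338469, p(84)=26543660, p(85)=30167357, p(86)=34262962, p(87)=38887673, p(88)=44108109, p(89)=49995925, p(90)=56634173, p(91)=64112359, p(92)=72533807, p(93)=82010177, p(94)=92669720, p(95)=104651419, p(96)=118114304, p(97)=133230930, p(98)=150198136, p(99)=169229875, p(100)=190569292, p(101)=214481126, p(102)=241265379, p(103)=271248950, p(104)=304801365, p(105)=342325709, p(106)=384276336, p(107)=431149389, p(108)=483502844, p(109)=541946240, p(110)=607163746, p(111)=679903203, p(112)=761002156, p(113)=851376628, p(114)=952050665, p(115)=1064144451, p(116)=1188908248, p(117)=1327710076, p(118)=1482074143, p(119)=1653668665, p(120)=1844349560, p(121)=2056148051, p(122)=2291320912, p(123)=2552338241, p(124)=2841940500, p(125)=3163127352, p(126)=3519222692, p(127)=3913864295, p(128)=4351078600, p(129)=4835271870, p(130)=5371315400, p(131)=5964539504, p(132)=6620830889, p(133)=7346629512, p(134)=8149040695, p(135)=9035836076, p(136)=10015581680, p(137)=11097645016, p(138)=12292341831, p(139)=13610949895, p(140)=15065878135, p(141)=16670689208, p(142)=18440293320, p(143)=20390982757, p(144)=22540654445, p(145)=24908858009, p(146)=27517052599, p(147)=30388671978, p(148)=33549419497, p(149)=37027355200, p(150)=40853235313, p(151)=45060624582, p(152)=49686288421, p(153)=54770336324, p(154)=60356673280, p(155)=66493182097, p(156)=73232243759, p(157)=80630964769, p(158)=88751778802, p(159)=97662728555, p(160)=107438159466, p(161)=118159068427, p(162)=129913904637, p(163)=142798995930, p(164)=156919475295, p(165)=172389800255, p(166)=189334822579, p(167)=207890420102, p(168)=228204732751, p(169)=250438925115, p(170)=274768617130, p(171)=301384802048, p(172)=330495499613.
Final step: p(173) = p(172) + p(171) - p(168) - p(166) + p(161) + p(158) - p(151) - p(147) + p(138) + p(133) - p(122) - p(116) + p(103) + p(96) - p(81) - p(73) + p(56) + p(47) - p(28) - p(18)
= 330495499613 + 301384802048 - 228204732751 - 189334822579 + 118159068427 + 88751778802 - 45060624582 - 30388671978 + 12292341831 + 7346629512 - 2291320912 - 1188908248 + 271248950 + 118114304 - 18004327 - 6185689 + 526823 + 124754 - 3718 - 385
= 362326859895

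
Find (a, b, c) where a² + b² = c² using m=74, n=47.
(3267, 6956, 7685)

Euclid's formula: a = m² - n², b = 2mn, c = m² + n²
m = 74, n = 47
a = 74² - 47² = 5476 - 2209 = 3267
b = 2 × 74 × 47 = 6956
c = 74² + 47² = 5476 + 2209 = 7685
Verification: 3267² + 6956² = 10673289 + 48385936 = 59059225 = 7685² ✓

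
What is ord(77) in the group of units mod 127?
42

127 is prime, so ord(77) divides φ(127) = 126.
Divisors of 126: 1, 2, 3, 6, 7, 9, 14, 18, 21, 42, 63, 126.
Repeated squaring: 77^1 ≡ 77, 77^2 ≡ 87, 77^4 ≡ 76, 77^8 ≡ 61, 77^16 ≡ 38, 77^32 ≡ 47, 77^64 ≡ 50 (mod 127).
Test 77^d mod 127 for each divisor d in increasing order:
77^1 ≡ 77
77^2 ≡ 87
77^3 = 77^2·77^1 ≡ 95
77^6 = 77^4·77^2 ≡ 8
77^7 = 77^4·77^2·77^1 ≡ 108
77^9 = 77^8·77^1 ≡ 125
77^14 = 77^8·77^4·77^2 ≡ 107
77^18 = 77^16·77^2 ≡ 4
77^21 = 77^16·77^4·77^1 ≡ 126
77^42 = 77^32·77^8·77^2 ≡ 1  ← first divisor giving 1
The order is 42.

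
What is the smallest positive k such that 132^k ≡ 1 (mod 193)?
192

193 is prime, so ord(132) divides φ(193) = 192.
Divisors of 192: 1, 2, 3, 4, 6, 8, 12, 16, 24, 32, 48, 64, 96, 192.
Repeated squaring: 132^1 ≡ 132, 132^2 ≡ 54, 132^4 ≡ 21, 132^8 ≡ 55, 132^16 ≡ 130, 132^32 ≡ 109, 132^64 ≡ 108, 132^128 ≡ 84 (mod 193).
Test 132^d mod 193 for each divisor d in increasing order:
132^1 ≡ 132
132^2 ≡ 54
132^3 = 132^2·132^1 ≡ 180
132^4 ≡ 21
132^6 = 132^4·132^2 ≡ 169
132^8 ≡ 55
132^12 = 132^8·132^4 ≡ 190
132^16 ≡ 130
132^24 = 132^16·132^8 ≡ 9
132^32 ≡ 109
132^48 = 132^32·132^16 ≡ 81
132^64 ≡ 108
132^96 = 132^64·132^32 ≡ 192
132^192 = 132^128·132^64 ≡ 1  ← first divisor giving 1
The order is 192.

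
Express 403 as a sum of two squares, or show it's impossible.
Not possible

Factorization: 403 = 13 × 31
By Fermat: n is sum of two squares iff every prime p ≡ 3 (mod 4) appears to even power.
Prime(s) ≡ 3 (mod 4) with odd exponent: [(31, 1)]
Therefore 403 cannot be expressed as a² + b².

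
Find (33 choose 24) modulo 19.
7

Using Lucas' theorem:
Write n=33 and k=24 in base 19:
n in base 19: [1, 14]
k in base 19: [1, 5]
C(33,24) mod 19 = ∏ C(n_i, k_i) mod 19
Digit binomials (mod 19): C(1,1) = 1; C(14,5) = 2002 ≡ 7
Product: 1 × 7 = 7 ≡ 7 (mod 19)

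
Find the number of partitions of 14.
135

p(n) counts ways to write n as a sum of positive integers (order ignored).
Euler's pentagonal recurrence: p(k) = p(k-1) + p(k-2) - p(k-5) - p(k-7) + p(k-12) + p(k-15) - ... (offsets j(3j∓1)/2, signs ++--, p(0)=1, p(<0)=0).
DP table for k = 0..13: p(0)=1, p(1)=1, p(2)=2, p(3)=3, p(4)=5, p(5)=7, p(6)=11, p(7)=15, p(8)=22, p(9)=30, p(10)=42, p(11)=56, p(12)=77, p(13)=101.
Final step: p(14) = p(13) + p(12) - p(9) - p(7) + p(2)
= 101 + 77 - 30 - 15 + 2
= 135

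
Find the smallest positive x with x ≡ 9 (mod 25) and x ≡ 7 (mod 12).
259

Using Chinese Remainder Theorem:
M = 25 × 12 = 300
M1 = 12, M2 = 25
y1 = 12^(-1) mod 25 = 23
y2 = 25^(-1) mod 12 = 1
x = (9×12×23 + 7×25×1) mod 300 = 259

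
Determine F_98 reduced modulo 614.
55

Matrix identity: Q^n = [[F_(n+1), F_n], [F_n, F_(n-1)]] with Q = [[1,1],[1,0]].
n = 98 = 1100010₂. Square-and-multiply, entries mod 614:
Q^1 = [[1,1],[1,0]]
Q^3 = (Q^1)²·Q = [[3,2],[2,1]]
Q^6 = (Q^3)² = [[13,8],[8,5]]
Q^12 = (Q^6)² = [[233,144],[144,89]]
Q^24 = (Q^12)² = [[117,318],[318,413]]
Q^49 = (Q^24)²·Q = [[299,609],[609,304]]
Q^98 = (Q^49)² = [[396,55],[55,341]]
F_98 mod 614 = Q^98[0][1] = 55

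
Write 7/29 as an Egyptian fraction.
1/5 + 1/25 + 1/725

Greedy algorithm:
7/29: ceiling(29/7) = 5, use 1/5
6/145: ceiling(145/6) = 25, use 1/25
1/725: ceiling(725/1) = 725, use 1/725
Result: 7/29 = 1/5 + 1/25 + 1/725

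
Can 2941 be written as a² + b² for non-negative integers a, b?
5² + 54² (a=5, b=54)

Factorization: 2941 = 17 × 173
By Fermat: n is sum of two squares iff every prime p ≡ 3 (mod 4) appears to even power.
All primes ≡ 3 (mod 4) appear to even power.
Search a = 0, 1, 2, … for 2941 - a² a perfect square: first hit at a = 5: 2941 - 25 = 2916 = 54².
2941 = 5² + 54² = 25 + 2916 ✓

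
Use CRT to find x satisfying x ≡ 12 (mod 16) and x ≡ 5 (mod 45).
140

Using Chinese Remainder Theorem:
M = 16 × 45 = 720
M1 = 45, M2 = 16
y1 = 45^(-1) mod 16 = 5
y2 = 16^(-1) mod 45 = 31
x = (12×45×5 + 5×16×31) mod 720 = 140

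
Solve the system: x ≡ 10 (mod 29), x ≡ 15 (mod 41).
97

Using Chinese Remainder Theorem:
M = 29 × 41 = 1189
M1 = 41, M2 = 29
y1 = 41^(-1) mod 29 = 17
y2 = 29^(-1) mod 41 = 17
x = (10×41×17 + 15×29×17) mod 1189 = 97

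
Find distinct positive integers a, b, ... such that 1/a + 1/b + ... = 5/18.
1/4 + 1/36

Greedy algorithm:
5/18: ceiling(18/5) = 4, use 1/4
1/36: ceiling(36/1) = 36, use 1/36
Result: 5/18 = 1/4 + 1/36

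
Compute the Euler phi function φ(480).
128

480 = 2^5 × 3 × 5
φ(n) = n × ∏(1 - 1/p) for each prime p dividing n
φ(480) = 480 × (1 - 1/2) × (1 - 1/3) × (1 - 1/5) = 128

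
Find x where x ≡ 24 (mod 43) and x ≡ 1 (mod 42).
841

Using Chinese Remainder Theorem:
M = 43 × 42 = 1806
M1 = 42, M2 = 43
y1 = 42^(-1) mod 43 = 42
y2 = 43^(-1) mod 42 = 1
x = (24×42×42 + 1×43×1) mod 1806 = 841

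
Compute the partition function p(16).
231

p(n) counts ways to write n as a sum of positive integers (order ignored).
Euler's pentagonal recurrence: p(k) = p(k-1) + p(k-2) - p(k-5) - p(k-7) + p(k-12) + p(k-15) - ... (offsets j(3j∓1)/2, signs ++--, p(0)=1, p(<0)=0).
DP table for k = 0..15: p(0)=1, p(1)=1, p(2)=2, p(3)=3, p(4)=5, p(5)=7, p(6)=11, p(7)=15, p(8)=22, p(9)=30, p(10)=42, p(11)=56, p(12)=77, p(13)=101, p(14)=135, p(15)=176.
Final step: p(16) = p(15) + p(14) - p(11) - p(9) + p(4) + p(1)
= 176 + 135 - 56 - 30 + 5 + 1
= 231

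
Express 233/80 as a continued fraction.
[2; 1, 10, 2, 3]

Euclidean algorithm steps:
233 = 2 × 80 + 73
80 = 1 × 73 + 7
73 = 10 × 7 + 3
7 = 2 × 3 + 1
3 = 3 × 1 + 0
Continued fraction: [2; 1, 10, 2, 3]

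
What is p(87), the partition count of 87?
38887673

p(n) counts ways to write n as a sum of positive integers (order ignored).
Euler's pentagonal recurrence: p(k) = p(k-1) + p(k-2) - p(k-5) - p(k-7) + p(k-12) + p(k-15) - ... (offsets j(3j∓1)/2, signs ++--, p(0)=1, p(<0)=0).
DP table for k = 0..86: p(0)=1, p(1)=1, p(2)=2, p(3)=3, p(4)=5, p(5)=7, p(6)=11, p(7)=15, p(8)=22, p(9)=30, p(10)=42, p(11)=56, p(12)=77, p(13)=101, p(14)=135, p(15)=176, p(16)=231, p(17)=297, p(18)=385, p(19)=490, p(20)=627, p(21)=792, p(22)=1002, p(23)=1255, p(24)=1575, p(25)=1958, p(26)=2436, p(27)=3010, p(28)=3718, p(29)=4565, p(30)=5604, p(31)=6842, p(32)=8349, p(33)=10143, p(34)=12310, p(35)=14883, p(36)=17977, p(37)=21637, p(38)=26015, p(39)=31185, p(40)=37338, p(41)=44583, p(42)=53174, p(43)=63261, p(44)=75175, p(45)=89134, p(46)=105558, p(47)=124754, p(48)=147273, p(49)=173525, p(50)=204226, p(51)=239943, p(52)=281589, p(53)=329931, p(54)=386155, p(55)=451276, p(56)=526823, p(57)=614154, p(58)=715220, p(59)=831820, p(60)=966467, p(61)=1121505, p(62)=1300156, p(63)=1505499, p(64)=1741630, p(65)=2012558, p(66)=2323520, p(67)=2679689, p(68)=3087735, p(69)=3554345, p(70)=4087968, p(71)=4697205, p(72)=5392783, p(73)=6185689, p(74)=7089500, p(75)=8118264, p(76)=9289091, p(77)=10619863, p(78)=12132164, p(79)=13848650, p(80)=15796476, p(81)=18004327, p(82)=20506255, p(83)=23338469, p(84)=26543660, p(85)=30167357, p(86)=34262962.
Final step: p(87) = p(86) + p(85) - p(82) - p(80) + p(75) + p(72) - p(65) - p(61) + p(52) + p(47) - p(36) - p(30) + p(17) + p(10)
= 34262962 + 30167357 - 20506255 - 15796476 + 8118264 + 5392783 - 2012558 - 1121505 + 281589 + 124754 - 17977 - 5604 + 297 + 42
= 38887673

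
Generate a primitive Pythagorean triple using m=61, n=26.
(3045, 3172, 4397)

Euclid's formula: a = m² - n², b = 2mn, c = m² + n²
m = 61, n = 26
a = 61² - 26² = 3721 - 676 = 3045
b = 2 × 61 × 26 = 3172
c = 61² + 26² = 3721 + 676 = 4397
Verification: 3045² + 3172² = 9272025 + 10061584 = 19333609 = 4397² ✓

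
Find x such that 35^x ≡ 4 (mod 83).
68

Baby-step giant-step with step n = ⌈√83⌉ = 10.
Baby steps 35^j mod 83 (j:value) for j=0..9: 0:1, 1:35, 2:63, 3:47, 4:68, 5:56, 6:51, 7:42, 8:59, 9:73.
Giant-step multiplier: 35^(-10) ≡ 35^(82-10) = 35^72 ≡ 23 (mod 83).
Giant steps γ_i = 4·23^i mod 83: γ_0=4, γ_1=9, γ_2=41, γ_3=30, γ_4=26, γ_5=17, γ_6=59 (in table at j=8).
x = i·n + j = 6·10 + 8 = 68.
Check: 35^68 ≡ 4 (mod 83).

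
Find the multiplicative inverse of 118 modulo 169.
53

gcd(118, 169) = 1, so the inverse exists.
Extended Euclidean algorithm on (169, 118):
169 = 1 × 118 + 51  ⟹  51 = (1)·169 + (-1)·118
118 = 2 × 51 + 16  ⟹  16 = (-2)·169 + (3)·118
51 = 3 × 16 + 3  ⟹  3 = (7)·169 + (-10)·118
16 = 5 × 3 + 1  ⟹  1 = (-37)·169 + (53)·118
So (53)·118 ≡ 1 (mod 169), i.e. 118^(-1) ≡ 53 (mod 169).
Check: 118 × 53 = 6254 ≡ 1 (mod 169)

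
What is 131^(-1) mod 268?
223

gcd(131, 268) = 1, so the inverse exists.
Extended Euclidean algorithm on (268, 131):
268 = 2 × 131 + 6  ⟹  6 = (1)·268 + (-2)·131
131 = 21 × 6 + 5  ⟹  5 = (-21)·268 + (43)·131
6 = 1 × 5 + 1  ⟹  1 = (22)·268 + (-45)·131
So (-45)·131 ≡ 1 (mod 268), i.e. 131^(-1) ≡ -45 ≡ 223 (mod 268).
Check: 131 × 223 = 29213 ≡ 1 (mod 268)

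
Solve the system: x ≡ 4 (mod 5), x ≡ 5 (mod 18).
59

Using Chinese Remainder Theorem:
M = 5 × 18 = 90
M1 = 18, M2 = 5
y1 = 18^(-1) mod 5 = 2
y2 = 5^(-1) mod 18 = 11
x = (4×18×2 + 5×5×11) mod 90 = 59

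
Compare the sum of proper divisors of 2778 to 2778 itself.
abundant

Proper divisors of 2778: sum = 1 + 2 + 3 + 6 + 463 + 926 + 1389 = 2790
Since 2790 > 2778, 2778 is abundant.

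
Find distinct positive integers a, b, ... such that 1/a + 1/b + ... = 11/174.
1/16 + 1/1392

Greedy algorithm:
11/174: ceiling(174/11) = 16, use 1/16
1/1392: ceiling(1392/1) = 1392, use 1/1392
Result: 11/174 = 1/16 + 1/1392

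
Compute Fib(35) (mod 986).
477

Matrix identity: Q^n = [[F_(n+1), F_n], [F_n, F_(n-1)]] with Q = [[1,1],[1,0]].
n = 35 = 100011₂. Square-and-multiply, entries mod 986:
Q^1 = [[1,1],[1,0]]
Q^2 = (Q^1)² = [[2,1],[1,1]]
Q^4 = (Q^2)² = [[5,3],[3,2]]
Q^8 = (Q^4)² = [[34,21],[21,13]]
Q^17 = (Q^8)²·Q = [[612,611],[611,1]]
Q^35 = (Q^17)²·Q = [[340,477],[477,849]]
F_35 mod 986 = Q^35[0][1] = 477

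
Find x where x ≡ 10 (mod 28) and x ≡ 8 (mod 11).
206

Using Chinese Remainder Theorem:
M = 28 × 11 = 308
M1 = 11, M2 = 28
y1 = 11^(-1) mod 28 = 23
y2 = 28^(-1) mod 11 = 2
x = (10×11×23 + 8×28×2) mod 308 = 206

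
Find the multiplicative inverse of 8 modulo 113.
99

gcd(8, 113) = 1, so the inverse exists.
Extended Euclidean algorithm on (113, 8):
113 = 14 × 8 + 1  ⟹  1 = (1)·113 + (-14)·8
So (-14)·8 ≡ 1 (mod 113), i.e. 8^(-1) ≡ -14 ≡ 99 (mod 113).
Check: 8 × 99 = 792 ≡ 1 (mod 113)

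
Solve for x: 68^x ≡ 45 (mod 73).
49

Baby-step giant-step with step n = ⌈√73⌉ = 9.
Baby steps 68^j mod 73 (j:value) for j=0..8: 0:1, 1:68, 2:25, 3:21, 4:41, 5:14, 6:3, 7:58, 8:2.
Giant-step multiplier: 68^(-9) ≡ 68^(72-9) = 68^63 ≡ 51 (mod 73).
Giant steps γ_i = 45·51^i mod 73: γ_0=45, γ_1=32, γ_2=26, γ_3=12, γ_4=28, γ_5=41 (in table at j=4).
x = i·n + j = 5·9 + 4 = 49.
Check: 68^49 ≡ 45 (mod 73).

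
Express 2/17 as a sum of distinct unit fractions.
1/9 + 1/153

Greedy algorithm:
2/17: ceiling(17/2) = 9, use 1/9
1/153: ceiling(153/1) = 153, use 1/153
Result: 2/17 = 1/9 + 1/153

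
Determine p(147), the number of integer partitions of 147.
30388671978

p(n) counts ways to write n as a sum of positive integers (order ignored).
Euler's pentagonal recurrence: p(k) = p(k-1) + p(k-2) - p(k-5) - p(k-7) + p(k-12) + p(k-15) - ... (offsets j(3j∓1)/2, signs ++--, p(0)=1, p(<0)=0).
DP table for k = 0..146: p(0)=1, p(1)=1, p(2)=2, p(3)=3, p(4)=5, p(5)=7, p(6)=11, p(7)=15, p(8)=22, p(9)=30, p(10)=42, p(11)=56, p(12)=77, p(13)=101, p(14)=135, p(15)=176, p(16)=231, p(17)=297, p(18)=385, p(19)=490, p(20)=627, p(21)=792, p(22)=1002, p(23)=1255, p(24)=1575, p(25)=1958, p(26)=2436, p(27)=3010, p(28)=3718, p(29)=4565, p(30)=5604, p(31)=6842, p(32)=8349, p(33)=10143, p(34)=12310, p(35)=14883, p(36)=17977, p(37)=21637, p(38)=26015, p(39)=31185, p(40)=37338, p(41)=44583, p(42)=53174, p(43)=63261, p(44)=75175, p(45)=89134, p(46)=105558, p(47)=124754, p(48)=147273, p(49)=173525, p(50)=204226, p(51)=239943, p(52)=281589, p(53)=329931, p(54)=386155, p(55)=451276, p(56)=526823, p(57)=614154, p(58)=715220, p(59)=831820, p(60)=966467, p(61)=1121505, p(62)=1300156, p(63)=1505499, p(64)=1741630, p(65)=2012558, p(66)=2323520, p(67)=2679689, p(68)=3087735, p(69)=3554345, p(70)=4087968, p(71)=4697205, p(72)=5392783, p(73)=6185689, p(74)=7089500, p(75)=8118264, p(76)=9289091, p(77)=10619863, p(78)=12132164, p(79)=13848650, p(80)=15796476, p(81)=18004327, p(82)=20506255, p(83)=23338469, p(84)=26543660, p(85)=30167357, p(86)=34262962, p(87)=38887673, p(88)=44108109, p(89)=49995925, p(90)=56634173, p(91)=64112359, p(92)=72533807, p(93)=82010177, p(94)=92669720, p(95)=104651419, p(96)=118114304, p(97)=133230930, p(98)=150198136, p(99)=169229875, p(100)=190569292, p(101)=214481126, p(102)=241265379, p(103)=271248950, p(104)=304801365, p(105)=342325709, p(106)=384276336, p(107)=431149389, p(108)=483502844, p(109)=541946240, p(110)=607163746, p(111)=679903203, p(112)=761002156, p(113)=851376628, p(114)=952050665, p(115)=1064144451, p(116)=1188908248, p(117)=1327710076, p(118)=1482074143, p(119)=1653668665, p(120)=1844349560, p(121)=2056148051, p(122)=2291320912, p(123)=2552338241, p(124)=2841940500, p(125)=3163127352, p(126)=3519222692, p(127)=3913864295, p(128)=4351078600, p(129)=4835271870, p(130)=5371315400, p(131)=5964539504, p(132)=6620830889, p(133)=7346629512, p(134)=8149040695, p(135)=9035836076, p(136)=10015581680, p(137)=11097645016, p(138)=12292341831, p(139)=13610949895, p(140)=15065878135, p(141)=16670689208, p(142)=18440293320, p(143)=20390982757, p(144)=22540654445, p(145)=24908858009, p(146)=27517052599.
Final step: p(147) = p(146) + p(145) - p(142) - p(140) + p(135) + p(132) - p(125) - p(121) + p(112) + p(107) - p(96) - p(90) + p(77) + p(70) - p(55) - p(47) + p(30) + p(21) - p(2)
= 27517052599 + 24908858009 - 18440293320 - 15065878135 + 9035836076 + 6620830889 - 3163127352 - 2056148051 + 761002156 + 431149389 - 118114304 - 56634173 + 10619863 + 4087968 - 451276 - 124754 + 5604 + 792 - 2
= 30388671978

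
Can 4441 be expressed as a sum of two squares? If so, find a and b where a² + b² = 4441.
29² + 60² (a=29, b=60)

Factorization: 4441 = 4441
By Fermat: n is sum of two squares iff every prime p ≡ 3 (mod 4) appears to even power.
All primes ≡ 3 (mod 4) appear to even power.
Search a = 0, 1, 2, … for 4441 - a² a perfect square: first hit at a = 29: 4441 - 841 = 3600 = 60².
4441 = 29² + 60² = 841 + 3600 ✓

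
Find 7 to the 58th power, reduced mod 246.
169

Repeated squaring. Binary of 58 = 111010.
7^1 ≡ 7 (mod 246); 7^2 ≡ 49 (mod 246); 7^4 ≡ 187 (mod 246); 7^8 ≡ 37 (mod 246); 7^16 ≡ 139 (mod 246); 7^32 ≡ 133 (mod 246)
7^58 = 7^2 × 7^8 × 7^16 × 7^32 ≡ 169 (mod 246)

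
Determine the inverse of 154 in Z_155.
154

gcd(154, 155) = 1, so the inverse exists.
Extended Euclidean algorithm on (155, 154):
155 = 1 × 154 + 1  ⟹  1 = (1)·155 + (-1)·154
So (-1)·154 ≡ 1 (mod 155), i.e. 154^(-1) ≡ -1 ≡ 154 (mod 155).
Check: 154 × 154 = 23716 ≡ 1 (mod 155)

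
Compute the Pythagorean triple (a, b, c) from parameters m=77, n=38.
(4485, 5852, 7373)

Euclid's formula: a = m² - n², b = 2mn, c = m² + n²
m = 77, n = 38
a = 77² - 38² = 5929 - 1444 = 4485
b = 2 × 77 × 38 = 5852
c = 77² + 38² = 5929 + 1444 = 7373
Verification: 4485² + 5852² = 20115225 + 34245904 = 54361129 = 7373² ✓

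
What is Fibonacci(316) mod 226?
31

Matrix identity: Q^n = [[F_(n+1), F_n], [F_n, F_(n-1)]] with Q = [[1,1],[1,0]].
n = 316 = 100111100₂. Square-and-multiply, entries mod 226:
Q^1 = [[1,1],[1,0]]
Q^2 = (Q^1)² = [[2,1],[1,1]]
Q^4 = (Q^2)² = [[5,3],[3,2]]
Q^9 = (Q^4)²·Q = [[55,34],[34,21]]
Q^19 = (Q^9)²·Q = [[211,113],[113,98]]
Q^39 = (Q^19)²·Q = [[225,112],[112,113]]
Q^79 = (Q^39)²·Q = [[3,115],[115,114]]
Q^158 = (Q^79)² = [[126,121],[121,5]]
Q^316 = (Q^158)² = [[7,31],[31,202]]
F_316 mod 226 = Q^316[0][1] = 31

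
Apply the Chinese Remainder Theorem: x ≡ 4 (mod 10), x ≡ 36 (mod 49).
134

Using Chinese Remainder Theorem:
M = 10 × 49 = 490
M1 = 49, M2 = 10
y1 = 49^(-1) mod 10 = 9
y2 = 10^(-1) mod 49 = 5
x = (4×49×9 + 36×10×5) mod 490 = 134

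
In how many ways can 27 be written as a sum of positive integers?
3010

p(n) counts ways to write n as a sum of positive integers (order ignored).
Euler's pentagonal recurrence: p(k) = p(k-1) + p(k-2) - p(k-5) - p(k-7) + p(k-12) + p(k-15) - ... (offsets j(3j∓1)/2, signs ++--, p(0)=1, p(<0)=0).
DP table for k = 0..26: p(0)=1, p(1)=1, p(2)=2, p(3)=3, p(4)=5, p(5)=7, p(6)=11, p(7)=15, p(8)=22, p(9)=30, p(10)=42, p(11)=56, p(12)=77, p(13)=101, p(14)=135, p(15)=176, p(16)=231, p(17)=297, p(18)=385, p(19)=490, p(20)=627, p(21)=792, p(22)=1002, p(23)=1255, p(24)=1575, p(25)=1958, p(26)=2436.
Final step: p(27) = p(26) + p(25) - p(22) - p(20) + p(15) + p(12) - p(5) - p(1)
= 2436 + 1958 - 1002 - 627 + 176 + 77 - 7 - 1
= 3010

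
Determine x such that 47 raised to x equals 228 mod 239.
39

Baby-step giant-step with step n = ⌈√239⌉ = 16.
Baby steps 47^j mod 239 (j:value) for j=0..15: 0:1, 1:47, 2:58, 3:97, 4:18, 5:129, 6:88, 7:73, 8:85, 9:171, 10:150, 11:119, 12:96, 13:210, 14:71, 15:230.
Giant-step multiplier: 47^(-16) ≡ 47^(238-16) = 47^222 ≡ 113 (mod 239).
Giant steps γ_i = 228·113^i mod 239: γ_0=228, γ_1=191, γ_2=73 (in table at j=7).
x = i·n + j = 2·16 + 7 = 39.
Check: 47^39 ≡ 228 (mod 239).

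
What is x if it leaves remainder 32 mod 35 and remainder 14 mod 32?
942

Using Chinese Remainder Theorem:
M = 35 × 32 = 1120
M1 = 32, M2 = 35
y1 = 32^(-1) mod 35 = 23
y2 = 35^(-1) mod 32 = 11
x = (32×32×23 + 14×35×11) mod 1120 = 942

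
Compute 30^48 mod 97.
96

Repeated squaring. Binary of 48 = 110000.
30^1 ≡ 30 (mod 97); 30^2 ≡ 27 (mod 97); 30^4 ≡ 50 (mod 97); 30^8 ≡ 75 (mod 97); 30^16 ≡ 96 (mod 97); 30^32 ≡ 1 (mod 97)
30^48 = 30^16 × 30^32 ≡ 96 (mod 97)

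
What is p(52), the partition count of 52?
281589

p(n) counts ways to write n as a sum of positive integers (order ignored).
Euler's pentagonal recurrence: p(k) = p(k-1) + p(k-2) - p(k-5) - p(k-7) + p(k-12) + p(k-15) - ... (offsets j(3j∓1)/2, signs ++--, p(0)=1, p(<0)=0).
DP table for k = 0..51: p(0)=1, p(1)=1, p(2)=2, p(3)=3, p(4)=5, p(5)=7, p(6)=11, p(7)=15, p(8)=22, p(9)=30, p(10)=42, p(11)=56, p(12)=77, p(13)=101, p(14)=135, p(15)=176, p(16)=231, p(17)=297, p(18)=385, p(19)=490, p(20)=627, p(21)=792, p(22)=1002, p(23)=1255, p(24)=1575, p(25)=1958, p(26)=2436, p(27)=3010, p(28)=3718, p(29)=4565, p(30)=5604, p(31)=6842, p(32)=8349, p(33)=10143, p(34)=12310, p(35)=14883, p(36)=17977, p(37)=21637, p(38)=26015, p(39)=31185, p(40)=37338, p(41)=44583, p(42)=53174, p(43)=63261, p(44)=75175, p(45)=89134, p(46)=105558, p(47)=124754, p(48)=147273, p(49)=173525, p(50)=204226, p(51)=239943.
Final step: p(52) = p(51) + p(50) - p(47) - p(45) + p(40) + p(37) - p(30) - p(26) + p(17) + p(12) - p(1)
= 239943 + 204226 - 124754 - 89134 + 37338 + 21637 - 5604 - 2436 + 297 + 77 - 1
= 281589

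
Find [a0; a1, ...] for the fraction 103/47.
[2; 5, 4, 2]

Euclidean algorithm steps:
103 = 2 × 47 + 9
47 = 5 × 9 + 2
9 = 4 × 2 + 1
2 = 2 × 1 + 0
Continued fraction: [2; 5, 4, 2]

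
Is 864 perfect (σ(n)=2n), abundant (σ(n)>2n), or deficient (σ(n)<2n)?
abundant

Proper divisors of 864: sum = 1 + 2 + 3 + 4 + 6 + 8 + 9 + 12 + ... + 144 + 216 + 288 + 432 (23 divisors) = 1656
Since 1656 > 864, 864 is abundant.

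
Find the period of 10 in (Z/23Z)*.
22

23 is prime, so ord(10) divides φ(23) = 22.
Divisors of 22: 1, 2, 11, 22.
Repeated squaring: 10^1 ≡ 10, 10^2 ≡ 8, 10^4 ≡ 18, 10^8 ≡ 2, 10^16 ≡ 4 (mod 23).
Test 10^d mod 23 for each divisor d in increasing order:
10^1 ≡ 10
10^2 ≡ 8
10^11 = 10^8·10^2·10^1 ≡ 22
10^22 = 10^16·10^4·10^2 ≡ 1  ← first divisor giving 1
The order is 22.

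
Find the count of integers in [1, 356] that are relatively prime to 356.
176

356 = 2^2 × 89
φ(n) = n × ∏(1 - 1/p) for each prime p dividing n
φ(356) = 356 × (1 - 1/2) × (1 - 1/89) = 176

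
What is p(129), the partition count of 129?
4835271870

p(n) counts ways to write n as a sum of positive integers (order ignored).
Euler's pentagonal recurrence: p(k) = p(k-1) + p(k-2) - p(k-5) - p(k-7) + p(k-12) + p(k-15) - ... (offsets j(3j∓1)/2, signs ++--, p(0)=1, p(<0)=0).
DP table for k = 0..128: p(0)=1, p(1)=1, p(2)=2, p(3)=3, p(4)=5, p(5)=7, p(6)=11, p(7)=15, p(8)=22, p(9)=30, p(10)=42, p(11)=56, p(12)=77, p(13)=101, p(14)=135, p(15)=176, p(16)=231, p(17)=297, p(18)=385, p(19)=490, p(20)=627, p(21)=792, p(22)=1002, p(23)=1255, p(24)=1575, p(25)=1958, p(26)=2436, p(27)=3010, p(28)=3718, p(29)=4565, p(30)=5604, p(31)=6842, p(32)=8349, p(33)=10143, p(34)=12310, p(35)=14883, p(36)=17977, p(37)=21637, p(38)=26015, p(39)=31185, p(40)=37338, p(41)=44583, p(42)=53174, p(43)=63261, p(44)=75175, p(45)=89134, p(46)=105558, p(47)=124754, p(48)=147273, p(49)=173525, p(50)=204226, p(51)=239943, p(52)=281589, p(53)=329931, p(54)=386155, p(55)=451276, p(56)=526823, p(57)=614154, p(58)=715220, p(59)=831820, p(60)=966467, p(61)=1121505, p(62)=1300156, p(63)=1505499, p(64)=1741630, p(65)=2012558, p(66)=2323520, p(67)=2679689, p(68)=3087735, p(69)=3554345, p(70)=4087968, p(71)=4697205, p(72)=5392783, p(73)=6185689, p(74)=7089500, p(75)=8118264, p(76)=9289091, p(77)=10619863, p(78)=12132164, p(79)=13848650, p(80)=15796476, p(81)=18004327, p(82)=20506255, p(83)=23338469, p(84)=26543660, p(85)=30167357, p(86)=34262962, p(87)=38887673, p(88)=44108109, p(89)=49995925, p(90)=56634173, p(91)=64112359, p(92)=72533807, p(93)=82010177, p(94)=92669720, p(95)=104651419, p(96)=118114304, p(97)=133230930, p(98)=150198136, p(99)=169229875, p(100)=190569292, p(101)=214481126, p(102)=241265379, p(103)=271248950, p(104)=304801365, p(105)=342325709, p(106)=384276336, p(107)=431149389, p(108)=483502844, p(109)=541946240, p(110)=607163746, p(111)=679903203, p(112)=761002156, p(113)=851376628, p(114)=952050665, p(115)=1064144451, p(116)=1188908248, p(117)=1327710076, p(118)=1482074143, p(119)=1653668665, p(120)=1844349560, p(121)=2056148051, p(122)=2291320912, p(123)=2552338241, p(124)=2841940500, p(125)=3163127352, p(126)=3519222692, p(127)=3913864295, p(128)=4351078600.
Final step: p(129) = p(128) + p(127) - p(124) - p(122) + p(117) + p(114) - p(107) - p(103) + p(94) + p(89) - p(78) - p(72) + p(59) + p(52) - p(37) - p(29) + p(12) + p(3)
= 4351078600 + 3913864295 - 2841940500 - 2291320912 + 1327710076 + 952050665 - 431149389 - 271248950 + 92669720 + 49995925 - 12132164 - 5392783 + 831820 + 281589 - 21637 - 4565 + 77 + 3
= 4835271870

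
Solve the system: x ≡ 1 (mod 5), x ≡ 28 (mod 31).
121

Using Chinese Remainder Theorem:
M = 5 × 31 = 155
M1 = 31, M2 = 5
y1 = 31^(-1) mod 5 = 1
y2 = 5^(-1) mod 31 = 25
x = (1×31×1 + 28×5×25) mod 155 = 121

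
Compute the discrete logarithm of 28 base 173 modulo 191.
119

Baby-step giant-step with step n = ⌈√191⌉ = 14.
Baby steps 173^j mod 191 (j:value) for j=0..13: 0:1, 1:173, 2:133, 3:89, 4:117, 5:186, 6:90, 7:99, 8:128, 9:179, 10:25, 11:123, 12:78, 13:124.
Giant-step multiplier: 173^(-14) ≡ 173^(190-14) = 173^176 ≡ 156 (mod 191).
Giant steps γ_i = 28·156^i mod 191: γ_0=28, γ_1=166, γ_2=111, γ_3=126, γ_4=174, γ_5=22, γ_6=185, γ_7=19, γ_8=99 (in table at j=7).
x = i·n + j = 8·14 + 7 = 119.
Check: 173^119 ≡ 28 (mod 191).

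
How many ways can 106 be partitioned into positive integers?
384276336

p(n) counts ways to write n as a sum of positive integers (order ignored).
Euler's pentagonal recurrence: p(k) = p(k-1) + p(k-2) - p(k-5) - p(k-7) + p(k-12) + p(k-15) - ... (offsets j(3j∓1)/2, signs ++--, p(0)=1, p(<0)=0).
DP table for k = 0..105: p(0)=1, p(1)=1, p(2)=2, p(3)=3, p(4)=5, p(5)=7, p(6)=11, p(7)=15, p(8)=22, p(9)=30, p(10)=42, p(11)=56, p(12)=77, p(13)=101, p(14)=135, p(15)=176, p(16)=231, p(17)=297, p(18)=385, p(19)=490, p(20)=627, p(21)=792, p(22)=1002, p(23)=1255, p(24)=1575, p(25)=1958, p(26)=2436, p(27)=3010, p(28)=3718, p(29)=4565, p(30)=5604, p(31)=6842, p(32)=8349, p(33)=10143, p(34)=12310, p(35)=14883, p(36)=17977, p(37)=21637, p(38)=26015, p(39)=31185, p(40)=37338, p(41)=44583, p(42)=53174, p(43)=63261, p(44)=75175, p(45)=89134, p(46)=105558, p(47)=124754, p(48)=147273, p(49)=173525, p(50)=204226, p(51)=239943, p(52)=281589, p(53)=329931, p(54)=386155, p(55)=451276, p(56)=526823, p(57)=614154, p(58)=715220, p(59)=831820, p(60)=966467, p(61)=1121505, p(62)=1300156, p(63)=1505499, p(64)=1741630, p(65)=2012558, p(66)=2323520, p(67)=2679689, p(68)=3087735, p(69)=3554345, p(70)=4087968, p(71)=4697205, p(72)=5392783, p(73)=6185689, p(74)=7089500, p(75)=8118264, p(76)=9289091, p(77)=10619863, p(78)=12132164, p(79)=13848650, p(80)=15796476, p(81)=18004327, p(82)=20506255, p(83)=23338469, p(84)=26543660, p(85)=30167357, p(86)=34262962, p(87)=38887673, p(88)=44108109, p(89)=49995925, p(90)=56634173, p(91)=64112359, p(92)=72533807, p(93)=82010177, p(94)=92669720, p(95)=104651419, p(96)=118114304, p(97)=133230930, p(98)=150198136, p(99)=169229875, p(100)=190569292, p(101)=214481126, p(102)=241265379, p(103)=271248950, p(104)=304801365, p(105)=342325709.
Final step: p(106) = p(105) + p(104) - p(101) - p(99) + p(94) + p(91) - p(84) - p(80) + p(71) + p(66) - p(55) - p(49) + p(36) + p(29) - p(14) - p(6)
= 342325709 + 304801365 - 214481126 - 169229875 + 92669720 + 64112359 - 26543660 - 15796476 + 4697205 + 2323520 - 451276 - 173525 + 17977 + 4565 - 135 - 11
= 384276336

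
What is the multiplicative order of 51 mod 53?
52

53 is prime, so ord(51) divides φ(53) = 52.
Divisors of 52: 1, 2, 4, 13, 26, 52.
Repeated squaring: 51^1 ≡ 51, 51^2 ≡ 4, 51^4 ≡ 16, 51^8 ≡ 44, 51^16 ≡ 28, 51^32 ≡ 42 (mod 53).
Test 51^d mod 53 for each divisor d in increasing order:
51^1 ≡ 51
51^2 ≡ 4
51^4 ≡ 16
51^13 = 51^8·51^4·51^1 ≡ 23
51^26 = 51^16·51^8·51^2 ≡ 52
51^52 = 51^32·51^16·51^4 ≡ 1  ← first divisor giving 1
The order is 52.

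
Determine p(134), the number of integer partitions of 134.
8149040695

p(n) counts ways to write n as a sum of positive integers (order ignored).
Euler's pentagonal recurrence: p(k) = p(k-1) + p(k-2) - p(k-5) - p(k-7) + p(k-12) + p(k-15) - ... (offsets j(3j∓1)/2, signs ++--, p(0)=1, p(<0)=0).
DP table for k = 0..133: p(0)=1, p(1)=1, p(2)=2, p(3)=3, p(4)=5, p(5)=7, p(6)=11, p(7)=15, p(8)=22, p(9)=30, p(10)=42, p(11)=56, p(12)=77, p(13)=101, p(14)=135, p(15)=176, p(16)=231, p(17)=297, p(18)=385, p(19)=490, p(20)=627, p(21)=792, p(22)=1002, p(23)=1255, p(24)=1575, p(25)=1958, p(26)=2436, p(27)=3010, p(28)=3718, p(29)=4565, p(30)=5604, p(31)=6842, p(32)=8349, p(33)=10143, p(34)=12310, p(35)=14883, p(36)=17977, p(37)=21637, p(38)=26015, p(39)=31185, p(40)=37338, p(41)=44583, p(42)=53174, p(43)=63261, p(44)=75175, p(45)=89134, p(46)=105558, p(47)=124754, p(48)=147273, p(49)=173525, p(50)=204226, p(51)=239943, p(52)=281589, p(53)=329931, p(54)=386155, p(55)=451276, p(56)=526823, p(57)=614154, p(58)=715220, p(59)=831820, p(60)=966467, p(61)=1121505, p(62)=1300156, p(63)=1505499, p(64)=1741630, p(65)=2012558, p(66)=2323520, p(67)=2679689, p(68)=3087735, p(69)=3554345, p(70)=4087968, p(71)=4697205, p(72)=5392783, p(73)=6185689, p(74)=7089500, p(75)=8118264, p(76)=9289091, p(77)=10619863, p(78)=12132164, p(79)=13848650, p(80)=15796476, p(81)=18004327, p(82)=20506255, p(83)=23338469, p(84)=26543660, p(85)=30167357, p(86)=34262962, p(87)=38887673, p(88)=44108109, p(89)=49995925, p(90)=56634173, p(91)=64112359, p(92)=72533807, p(93)=82010177, p(94)=92669720, p(95)=104651419, p(96)=118114304, p(97)=133230930, p(98)=150198136, p(99)=169229875, p(100)=190569292, p(101)=214481126, p(102)=241265379, p(103)=271248950, p(104)=304801365, p(105)=342325709, p(106)=384276336, p(107)=431149389, p(108)=483502844, p(109)=541946240, p(110)=607163746, p(111)=679903203, p(112)=761002156, p(113)=851376628, p(114)=952050665, p(115)=1064144451, p(116)=1188908248, p(117)=1327710076, p(118)=1482074143, p(119)=1653668665, p(120)=1844349560, p(121)=2056148051, p(122)=2291320912, p(123)=2552338241, p(124)=2841940500, p(125)=3163127352, p(126)=3519222692, p(127)=3913864295, p(128)=4351078600, p(129)=4835271870, p(130)=5371315400, p(131)=5964539504, p(132)=6620830889, p(133)=7346629512.
Final step: p(134) = p(133) + p(132) - p(129) - p(127) + p(122) + p(119) - p(112) - p(108) + p(99) + p(94) - p(83) - p(77) + p(64) + p(57) - p(42) - p(34) + p(17) + p(8)
= 7346629512 + 6620830889 - 4835271870 - 3913864295 + 2291320912 + 1653668665 - 761002156 - 483502844 + 169229875 + 92669720 - 23338469 - 10619863 + 1741630 + 614154 - 53174 - 12310 + 297 + 22
= 8149040695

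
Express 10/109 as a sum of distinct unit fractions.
1/11 + 1/1199

Greedy algorithm:
10/109: ceiling(109/10) = 11, use 1/11
1/1199: ceiling(1199/1) = 1199, use 1/1199
Result: 10/109 = 1/11 + 1/1199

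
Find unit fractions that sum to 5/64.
1/13 + 1/832

Greedy algorithm:
5/64: ceiling(64/5) = 13, use 1/13
1/832: ceiling(832/1) = 832, use 1/832
Result: 5/64 = 1/13 + 1/832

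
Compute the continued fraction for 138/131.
[1; 18, 1, 2, 2]

Euclidean algorithm steps:
138 = 1 × 131 + 7
131 = 18 × 7 + 5
7 = 1 × 5 + 2
5 = 2 × 2 + 1
2 = 2 × 1 + 0
Continued fraction: [1; 18, 1, 2, 2]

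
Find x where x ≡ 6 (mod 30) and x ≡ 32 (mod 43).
1236

Using Chinese Remainder Theorem:
M = 30 × 43 = 1290
M1 = 43, M2 = 30
y1 = 43^(-1) mod 30 = 7
y2 = 30^(-1) mod 43 = 33
x = (6×43×7 + 32×30×33) mod 1290 = 1236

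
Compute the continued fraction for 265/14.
[18; 1, 13]

Euclidean algorithm steps:
265 = 18 × 14 + 13
14 = 1 × 13 + 1
13 = 13 × 1 + 0
Continued fraction: [18; 1, 13]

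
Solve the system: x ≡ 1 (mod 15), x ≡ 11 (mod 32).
331

Using Chinese Remainder Theorem:
M = 15 × 32 = 480
M1 = 32, M2 = 15
y1 = 32^(-1) mod 15 = 8
y2 = 15^(-1) mod 32 = 15
x = (1×32×8 + 11×15×15) mod 480 = 331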